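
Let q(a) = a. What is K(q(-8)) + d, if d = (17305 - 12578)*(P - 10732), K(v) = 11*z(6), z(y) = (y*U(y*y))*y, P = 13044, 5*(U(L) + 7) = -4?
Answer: 54628676/5 ≈ 1.0926e+7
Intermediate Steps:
U(L) = -39/5 (U(L) = -7 + (⅕)*(-4) = -7 - ⅘ = -39/5)
z(y) = -39*y²/5 (z(y) = (y*(-39/5))*y = (-39*y/5)*y = -39*y²/5)
K(v) = -15444/5 (K(v) = 11*(-39/5*6²) = 11*(-39/5*36) = 11*(-1404/5) = -15444/5)
d = 10928824 (d = (17305 - 12578)*(13044 - 10732) = 4727*2312 = 10928824)
K(q(-8)) + d = -15444/5 + 10928824 = 54628676/5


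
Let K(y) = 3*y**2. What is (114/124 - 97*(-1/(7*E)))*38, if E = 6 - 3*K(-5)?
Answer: 1545973/47523 ≈ 32.531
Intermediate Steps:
E = -219 (E = 6 - 9*(-5)**2 = 6 - 9*25 = 6 - 3*75 = 6 - 225 = -219)
(114/124 - 97*(-1/(7*E)))*38 = (114/124 - 97/((-7*(-219))))*38 = (114*(1/124) - 97/1533)*38 = (57/62 - 97*1/1533)*38 = (57/62 - 97/1533)*38 = (81367/95046)*38 = 1545973/47523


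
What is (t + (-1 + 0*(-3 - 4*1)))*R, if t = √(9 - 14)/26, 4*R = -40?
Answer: 10 - 5*I*√5/13 ≈ 10.0 - 0.86003*I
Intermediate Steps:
R = -10 (R = (¼)*(-40) = -10)
t = I*√5/26 (t = √(-5)*(1/26) = (I*√5)*(1/26) = I*√5/26 ≈ 0.086003*I)
(t + (-1 + 0*(-3 - 4*1)))*R = (I*√5/26 + (-1 + 0*(-3 - 4*1)))*(-10) = (I*√5/26 + (-1 + 0*(-3 - 4)))*(-10) = (I*√5/26 + (-1 + 0*(-7)))*(-10) = (I*√5/26 + (-1 + 0))*(-10) = (I*√5/26 - 1)*(-10) = (-1 + I*√5/26)*(-10) = 10 - 5*I*√5/13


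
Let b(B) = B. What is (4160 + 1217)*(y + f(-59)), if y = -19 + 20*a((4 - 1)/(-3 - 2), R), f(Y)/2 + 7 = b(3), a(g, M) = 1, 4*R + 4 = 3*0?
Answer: -37639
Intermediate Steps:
R = -1 (R = -1 + (3*0)/4 = -1 + (1/4)*0 = -1 + 0 = -1)
f(Y) = -8 (f(Y) = -14 + 2*3 = -14 + 6 = -8)
y = 1 (y = -19 + 20*1 = -19 + 20 = 1)
(4160 + 1217)*(y + f(-59)) = (4160 + 1217)*(1 - 8) = 5377*(-7) = -37639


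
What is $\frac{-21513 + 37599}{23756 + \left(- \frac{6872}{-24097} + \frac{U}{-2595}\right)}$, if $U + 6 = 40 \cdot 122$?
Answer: $\frac{502942583745}{742701902801} \approx 0.67718$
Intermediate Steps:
$U = 4874$ ($U = -6 + 40 \cdot 122 = -6 + 4880 = 4874$)
$\frac{-21513 + 37599}{23756 + \left(- \frac{6872}{-24097} + \frac{U}{-2595}\right)} = \frac{-21513 + 37599}{23756 + \left(- \frac{6872}{-24097} + \frac{4874}{-2595}\right)} = \frac{16086}{23756 + \left(\left(-6872\right) \left(- \frac{1}{24097}\right) + 4874 \left(- \frac{1}{2595}\right)\right)} = \frac{16086}{23756 + \left(\frac{6872}{24097} - \frac{4874}{2595}\right)} = \frac{16086}{23756 - \frac{99615938}{62531715}} = \frac{16086}{\frac{1485403805602}{62531715}} = 16086 \cdot \frac{62531715}{1485403805602} = \frac{502942583745}{742701902801}$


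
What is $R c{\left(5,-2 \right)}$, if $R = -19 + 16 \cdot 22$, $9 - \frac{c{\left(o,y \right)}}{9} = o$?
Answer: $11988$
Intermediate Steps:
$c{\left(o,y \right)} = 81 - 9 o$
$R = 333$ ($R = -19 + 352 = 333$)
$R c{\left(5,-2 \right)} = 333 \left(81 - 45\right) = 333 \cdot 36 = 11988$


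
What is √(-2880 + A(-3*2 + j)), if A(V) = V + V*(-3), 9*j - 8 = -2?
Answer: 4*I*√1614/3 ≈ 53.566*I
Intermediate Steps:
j = ⅔ (j = 8/9 + (⅑)*(-2) = 8/9 - 2/9 = ⅔ ≈ 0.66667)
A(V) = -2*V (A(V) = V - 3*V = -2*V)
√(-2880 + A(-3*2 + j)) = √(-2880 - 2*(-3*2 + ⅔)) = √(-2880 - 2*(-6 + ⅔)) = √(-2880 - 2*(-16/3)) = √(-2880 + 32/3) = √(-8608/3) = 4*I*√1614/3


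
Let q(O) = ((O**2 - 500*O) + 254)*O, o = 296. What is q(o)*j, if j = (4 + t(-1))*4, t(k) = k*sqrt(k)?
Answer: -284775680 + 71193920*I ≈ -2.8478e+8 + 7.1194e+7*I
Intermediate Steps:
t(k) = k**(3/2)
q(O) = O*(254 + O**2 - 500*O) (q(O) = (254 + O**2 - 500*O)*O = O*(254 + O**2 - 500*O))
j = 16 - 4*I (j = (4 + (-1)**(3/2))*4 = (4 - I)*4 = 16 - 4*I ≈ 16.0 - 4.0*I)
q(o)*j = (296*(254 + 296**2 - 500*296))*(16 - 4*I) = (296*(254 + 87616 - 148000))*(16 - 4*I) = (296*(-60130))*(16 - 4*I) = -17798480*(16 - 4*I) = -284775680 + 71193920*I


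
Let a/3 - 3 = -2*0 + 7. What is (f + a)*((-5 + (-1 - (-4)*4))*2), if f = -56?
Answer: -520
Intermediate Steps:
a = 30 (a = 9 + 3*(-2*0 + 7) = 9 + 3*(0 + 7) = 9 + 3*7 = 9 + 21 = 30)
(f + a)*((-5 + (-1 - (-4)*4))*2) = (-56 + 30)*((-5 + (-1 - (-4)*4))*2) = -26*(-5 + (-1 - 1*(-16)))*2 = -26*(-5 + (-1 + 16))*2 = -26*(-5 + 15)*2 = -260*2 = -26*20 = -520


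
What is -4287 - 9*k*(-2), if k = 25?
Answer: -3837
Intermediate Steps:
-4287 - 9*k*(-2) = -4287 - 9*25*(-2) = -4287 - 225*(-2) = -4287 + 450 = -3837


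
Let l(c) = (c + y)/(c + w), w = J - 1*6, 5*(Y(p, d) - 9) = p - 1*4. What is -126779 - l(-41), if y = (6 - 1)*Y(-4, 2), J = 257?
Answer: -13311793/105 ≈ -1.2678e+5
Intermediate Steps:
Y(p, d) = 41/5 + p/5 (Y(p, d) = 9 + (p - 1*4)/5 = 9 + (p - 4)/5 = 9 + (-4 + p)/5 = 9 + (-⅘ + p/5) = 41/5 + p/5)
w = 251 (w = 257 - 1*6 = 257 - 6 = 251)
y = 37 (y = (6 - 1)*(41/5 + (⅕)*(-4)) = 5*(41/5 - ⅘) = 5*(37/5) = 37)
l(c) = (37 + c)/(251 + c) (l(c) = (c + 37)/(c + 251) = (37 + c)/(251 + c))
-126779 - l(-41) = -126779 - (37 - 41)/(251 - 41) = -126779 - (-4)/210 = -126779 - 1*(-2/105) = -126779 + 2/105 = -13311793/105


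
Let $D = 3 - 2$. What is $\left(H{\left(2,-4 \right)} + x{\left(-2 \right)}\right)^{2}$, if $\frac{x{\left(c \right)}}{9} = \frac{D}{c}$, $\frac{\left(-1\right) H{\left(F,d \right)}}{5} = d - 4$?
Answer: $\frac{5041}{4} \approx 1260.3$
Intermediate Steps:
$H{\left(F,d \right)} = 20 - 5 d$ ($H{\left(F,d \right)} = - 5 \left(d - 4\right) = - 5 \left(-4 + d\right) = 20 - 5 d$)
$D = 1$ ($D = 3 - 2 = 1$)
$x{\left(c \right)} = \frac{9}{c}$ ($x{\left(c \right)} = 9 \cdot 1 \frac{1}{c} = \frac{9}{c}$)
$\left(H{\left(2,-4 \right)} + x{\left(-2 \right)}\right)^{2} = \left(\left(20 - -20\right) + \frac{9}{-2}\right)^{2} = \left(\left(20 + 20\right) + 9 \left(- \frac{1}{2}\right)\right)^{2} = \left(40 - \frac{9}{2}\right)^{2} = \left(\frac{71}{2}\right)^{2} = \frac{5041}{4}$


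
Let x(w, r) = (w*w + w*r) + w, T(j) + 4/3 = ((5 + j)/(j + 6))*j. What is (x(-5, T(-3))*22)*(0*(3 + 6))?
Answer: 0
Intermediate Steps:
T(j) = -4/3 + j*(5 + j)/(6 + j) (T(j) = -4/3 + ((5 + j)/(j + 6))*j = -4/3 + ((5 + j)/(6 + j))*j = -4/3 + j*(5 + j)/(6 + j))
x(w, r) = w + w² + r*w (x(w, r) = (w² + r*w) + w = w + w² + r*w)
(x(-5, T(-3))*22)*(0*(3 + 6)) = (-5*(1 + (-8 + (-3)² + (11/3)*(-3))/(6 - 3) - 5)*22)*(0*(3 + 6)) = (-5*(1 + (-8 + 9 - 11)/3 - 5)*22)*(0*9) = (-5*(1 + (⅓)*(-10) - 5)*22)*0 = (-5*(1 - 10/3 - 5)*22)*0 = (-5*(-22/3)*22)*0 = ((110/3)*22)*0 = (2420/3)*0 = 0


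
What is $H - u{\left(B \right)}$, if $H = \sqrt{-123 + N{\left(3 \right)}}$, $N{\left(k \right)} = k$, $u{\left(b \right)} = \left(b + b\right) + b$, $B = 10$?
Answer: $-30 + 2 i \sqrt{30} \approx -30.0 + 10.954 i$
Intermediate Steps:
$u{\left(b \right)} = 3 b$ ($u{\left(b \right)} = 2 b + b = 3 b$)
$H = 2 i \sqrt{30}$ ($H = \sqrt{-123 + 3} = \sqrt{-120} = 2 i \sqrt{30} \approx 10.954 i$)
$H - u{\left(B \right)} = 2 i \sqrt{30} - 3 \cdot 10 = 2 i \sqrt{30} - 30 = -30 + 2 i \sqrt{30}$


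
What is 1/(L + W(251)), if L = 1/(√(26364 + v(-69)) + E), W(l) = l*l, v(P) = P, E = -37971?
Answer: 18166597226115/1144513791364028921 + √26295/5722568956820144605 ≈ 1.5873e-5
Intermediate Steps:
W(l) = l²
L = 1/(-37971 + √26295) (L = 1/(√(26364 - 69) - 37971) = 1/(√26295 - 37971) = 1/(-37971 + √26295) ≈ -2.6449e-5)
1/(L + W(251)) = 1/((-12657/480590182 - √26295/1441770546) + 251²) = 1/((-12657/480590182 - √26295/1441770546) + 63001) = 1/(30277662043525/480590182 - √26295/1441770546)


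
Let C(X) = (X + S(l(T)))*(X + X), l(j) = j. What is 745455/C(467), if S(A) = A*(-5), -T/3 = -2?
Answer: 745455/408158 ≈ 1.8264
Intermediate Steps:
T = 6 (T = -3*(-2) = 6)
S(A) = -5*A
C(X) = 2*X*(-30 + X) (C(X) = (X - 5*6)*(X + X) = (X - 30)*(2*X) = (-30 + X)*(2*X) = 2*X*(-30 + X))
745455/C(467) = 745455/((2*467*(-30 + 467))) = 745455/((2*467*437)) = 745455/408158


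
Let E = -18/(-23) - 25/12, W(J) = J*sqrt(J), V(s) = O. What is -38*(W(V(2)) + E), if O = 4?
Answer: -35131/138 ≈ -254.57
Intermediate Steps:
V(s) = 4
W(J) = J**(3/2)
E = -359/276 (E = -18*(-1/23) - 25*1/12 = 18/23 - 25/12 = -359/276 ≈ -1.3007)
-38*(W(V(2)) + E) = -38*(4**(3/2) - 359/276) = -38*(8 - 359/276) = -38*1849/276 = -35131/138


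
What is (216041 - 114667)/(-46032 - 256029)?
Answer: -101374/302061 ≈ -0.33561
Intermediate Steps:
(216041 - 114667)/(-46032 - 256029) = 101374/(-302061) = 101374*(-1/302061) = -101374/302061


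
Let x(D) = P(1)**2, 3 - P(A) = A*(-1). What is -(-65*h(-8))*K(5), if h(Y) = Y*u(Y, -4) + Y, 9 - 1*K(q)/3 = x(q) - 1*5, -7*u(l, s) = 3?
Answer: 12480/7 ≈ 1782.9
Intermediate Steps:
P(A) = 3 + A (P(A) = 3 - A*(-1) = 3 - (-1)*A = 3 + A)
u(l, s) = -3/7 (u(l, s) = -1/7*3 = -3/7)
x(D) = 16 (x(D) = (3 + 1)**2 = 4**2 = 16)
K(q) = -6 (K(q) = 27 - 3*(16 - 1*5) = 27 - 3*(16 - 5) = 27 - 3*11 = 27 - 33 = -6)
h(Y) = 4*Y/7 (h(Y) = Y*(-3/7) + Y = -3*Y/7 + Y = 4*Y/7)
-(-65*h(-8))*K(5) = -(-260*(-8)/7)*(-6) = -(-65*(-32/7))*(-6) = -2080*(-6)/7 = -1*(-12480/7) = 12480/7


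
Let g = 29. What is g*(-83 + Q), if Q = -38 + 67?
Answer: -1566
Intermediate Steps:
Q = 29
g*(-83 + Q) = 29*(-83 + 29) = 29*(-54) = -1566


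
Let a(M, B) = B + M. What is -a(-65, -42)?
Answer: 107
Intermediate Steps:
-a(-65, -42) = -(-42 - 65) = -1*(-107) = 107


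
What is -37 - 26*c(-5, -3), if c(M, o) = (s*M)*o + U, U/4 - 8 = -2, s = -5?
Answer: 1289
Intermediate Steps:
U = 24 (U = 32 + 4*(-2) = 32 - 8 = 24)
c(M, o) = 24 - 5*M*o (c(M, o) = (-5*M)*o + 24 = -5*M*o + 24 = 24 - 5*M*o)
-37 - 26*c(-5, -3) = -37 - 26*(24 - 5*(-5)*(-3)) = -37 - 26*(24 - 75) = -37 - 26*(-51) = -37 + 1326 = 1289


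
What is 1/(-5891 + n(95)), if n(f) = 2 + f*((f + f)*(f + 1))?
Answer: 1/1726911 ≈ 5.7907e-7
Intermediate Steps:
n(f) = 2 + 2*f²*(1 + f) (n(f) = 2 + f*((2*f)*(1 + f)) = 2 + f*(2*f*(1 + f)) = 2 + 2*f²*(1 + f))
1/(-5891 + n(95)) = 1/(-5891 + (2 + 2*95² + 2*95³)) = 1/(-5891 + (2 + 2*9025 + 2*857375)) = 1/(-5891 + (2 + 18050 + 1714750)) = 1/(-5891 + 1732802) = 1/1726911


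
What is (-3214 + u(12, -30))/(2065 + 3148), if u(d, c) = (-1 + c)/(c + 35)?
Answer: -16101/26065 ≈ -0.61773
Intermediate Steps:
u(d, c) = (-1 + c)/(35 + c)
(-3214 + u(12, -30))/(2065 + 3148) = (-3214 + (-1 - 30)/(35 - 30))/(2065 + 3148) = (-3214 - 31/5)/5213 = (-3214 + (1/5)*(-31))*(1/5213) = (-3214 - 31/5)*(1/5213) = -16101/5*1/5213 = -16101/26065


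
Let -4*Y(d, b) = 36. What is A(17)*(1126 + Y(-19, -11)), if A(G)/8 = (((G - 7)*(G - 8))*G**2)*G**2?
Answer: 67170929040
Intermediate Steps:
Y(d, b) = -9 (Y(d, b) = -1/4*36 = -9)
A(G) = 8*G**4*(-8 + G)*(-7 + G) (A(G) = 8*((((G - 7)*(G - 8))*G**2)*G**2) = 8*((((-7 + G)*(-8 + G))*G**2)*G**2) = 8*((((-8 + G)*(-7 + G))*G**2)*G**2) = 8*((G**2*(-8 + G)*(-7 + G))*G**2) = 8*(G**4*(-8 + G)*(-7 + G)) = 8*G**4*(-8 + G)*(-7 + G))
A(17)*(1126 + Y(-19, -11)) = (8*17**4*(56 + 17**2 - 15*17))*(1126 - 9) = (8*83521*(56 + 289 - 255))*1117 = (8*83521*90)*1117 = 60135120*1117 = 67170929040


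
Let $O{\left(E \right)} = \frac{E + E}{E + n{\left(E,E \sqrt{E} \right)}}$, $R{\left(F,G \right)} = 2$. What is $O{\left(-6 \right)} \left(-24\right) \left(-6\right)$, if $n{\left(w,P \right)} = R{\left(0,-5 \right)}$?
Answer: $432$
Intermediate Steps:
$n{\left(w,P \right)} = 2$
$O{\left(E \right)} = \frac{2 E}{2 + E}$ ($O{\left(E \right)} = \frac{E + E}{E + 2} = \frac{2 E}{2 + E}$)
$O{\left(-6 \right)} \left(-24\right) \left(-6\right) = 2 \left(-6\right) \frac{1}{2 - 6} \left(-24\right) \left(-6\right) = 2 \left(-6\right) \frac{1}{-4} \left(-24\right) \left(-6\right) = 2 \left(-6\right) \left(- \frac{1}{4}\right) \left(-24\right) \left(-6\right) = 3 \left(-24\right) \left(-6\right) = \left(-72\right) \left(-6\right) = 432$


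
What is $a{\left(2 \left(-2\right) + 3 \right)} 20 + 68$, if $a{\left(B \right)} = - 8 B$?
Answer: $228$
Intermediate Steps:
$a{\left(2 \left(-2\right) + 3 \right)} 20 + 68 = - 8 \left(2 \left(-2\right) + 3\right) 20 + 68 = - 8 \left(-4 + 3\right) 20 + 68 = \left(-8\right) \left(-1\right) 20 + 68 = 8 \cdot 20 + 68 = 160 + 68 = 228$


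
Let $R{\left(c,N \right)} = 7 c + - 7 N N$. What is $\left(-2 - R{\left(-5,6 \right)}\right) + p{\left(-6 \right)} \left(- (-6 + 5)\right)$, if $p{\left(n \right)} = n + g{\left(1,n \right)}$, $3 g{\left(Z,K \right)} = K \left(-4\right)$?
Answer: $287$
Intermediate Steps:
$R{\left(c,N \right)} = - 7 N^{2} + 7 c$ ($R{\left(c,N \right)} = 7 c - 7 N^{2} = - 7 N^{2} + 7 c$)
$g{\left(Z,K \right)} = - \frac{4 K}{3}$ ($g{\left(Z,K \right)} = \frac{K \left(-4\right)}{3} = \frac{\left(-4\right) K}{3} = - \frac{4 K}{3}$)
$p{\left(n \right)} = - \frac{n}{3}$ ($p{\left(n \right)} = n - \frac{4 n}{3} = - \frac{n}{3}$)
$\left(-2 - R{\left(-5,6 \right)}\right) + p{\left(-6 \right)} \left(- (-6 + 5)\right) = \left(-2 - \left(- 7 \cdot 6^{2} + 7 \left(-5\right)\right)\right) + \left(- \frac{1}{3}\right) \left(-6\right) \left(- (-6 + 5)\right) = \left(-2 - \left(\left(-7\right) 36 - 35\right)\right) + 2 \left(\left(-1\right) \left(-1\right)\right) = \left(-2 - \left(-252 - 35\right)\right) + 2 \cdot 1 = \left(-2 - -287\right) + 2 = \left(-2 + 287\right) + 2 = 285 + 2 = 287$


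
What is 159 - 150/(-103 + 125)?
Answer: 1674/11 ≈ 152.18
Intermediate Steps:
159 - 150/(-103 + 125) = 159 - 150/22 = 159 + (1/22)*(-150) = 159 - 75/11 = 1674/11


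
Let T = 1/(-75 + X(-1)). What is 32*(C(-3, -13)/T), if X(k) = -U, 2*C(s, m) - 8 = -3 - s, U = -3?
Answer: -9216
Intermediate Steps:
C(s, m) = 5/2 - s/2 (C(s, m) = 4 + (-3 - s)/2 = 4 + (-3/2 - s/2) = 5/2 - s/2)
X(k) = 3 (X(k) = -1*(-3) = 3)
T = -1/72 (T = 1/(-75 + 3) = 1/(-72) = -1/72 ≈ -0.013889)
32*(C(-3, -13)/T) = 32*((5/2 - ½*(-3))/(-1/72)) = 32*((5/2 + 3/2)*(-72)) = 32*(4*(-72)) = 32*(-288) = -9216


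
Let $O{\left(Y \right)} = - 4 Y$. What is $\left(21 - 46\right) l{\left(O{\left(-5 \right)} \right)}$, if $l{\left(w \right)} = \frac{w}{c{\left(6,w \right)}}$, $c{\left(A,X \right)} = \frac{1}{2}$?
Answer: $-1000$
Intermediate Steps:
$c{\left(A,X \right)} = \frac{1}{2}$
$l{\left(w \right)} = 2 w$ ($l{\left(w \right)} = w \frac{1}{\frac{1}{2}} = w 2 = 2 w$)
$\left(21 - 46\right) l{\left(O{\left(-5 \right)} \right)} = \left(21 - 46\right) 2 \left(\left(-4\right) \left(-5\right)\right) = - 25 \cdot 2 \cdot 20 = \left(-25\right) 40 = -1000$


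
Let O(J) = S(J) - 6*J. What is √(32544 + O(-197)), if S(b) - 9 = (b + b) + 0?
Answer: √33341 ≈ 182.60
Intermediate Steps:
S(b) = 9 + 2*b (S(b) = 9 + ((b + b) + 0) = 9 + (2*b + 0) = 9 + 2*b)
O(J) = 9 - 4*J (O(J) = (9 + 2*J) - 6*J = 9 - 4*J)
√(32544 + O(-197)) = √(32544 + (9 - 4*(-197))) = √(32544 + (9 + 788)) = √(32544 + 797) = √33341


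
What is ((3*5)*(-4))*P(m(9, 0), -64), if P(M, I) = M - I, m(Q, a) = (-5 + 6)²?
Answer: -3900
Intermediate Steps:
m(Q, a) = 1 (m(Q, a) = 1² = 1)
((3*5)*(-4))*P(m(9, 0), -64) = ((3*5)*(-4))*(1 - 1*(-64)) = (15*(-4))*(1 + 64) = -60*65 = -3900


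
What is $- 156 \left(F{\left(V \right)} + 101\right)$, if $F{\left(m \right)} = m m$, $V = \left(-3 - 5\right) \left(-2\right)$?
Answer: $-55692$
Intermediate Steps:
$V = 16$ ($V = \left(-8\right) \left(-2\right) = 16$)
$F{\left(m \right)} = m^{2}$
$- 156 \left(F{\left(V \right)} + 101\right) = - 156 \left(16^{2} + 101\right) = - 156 \left(256 + 101\right) = \left(-156\right) 357 = -55692$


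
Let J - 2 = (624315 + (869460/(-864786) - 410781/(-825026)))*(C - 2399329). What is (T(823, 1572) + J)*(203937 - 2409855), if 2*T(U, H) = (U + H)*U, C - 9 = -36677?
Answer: 15343376278825058829844413330/4573531631 ≈ 3.3548e+18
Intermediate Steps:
C = -36668 (C = 9 - 36677 = -36668)
T(U, H) = U*(H + U)/2 (T(U, H) = ((U + H)*U)/2 = ((H + U)*U)/2 = (U*(H + U))/2 = U*(H + U)/2)
J = -180844456487883082749565/118911822406 (J = 2 + (624315 + (869460/(-864786) - 410781/(-825026)))*(-36668 - 2399329) = 2 + (624315 + (869460*(-1/864786) - 410781*(-1/825026)))*(-2435997) = 2 + (624315 + (-144910/144131 + 410781/825026))*(-2435997) = 2 + (624315 - 60348241349/118911822406)*(-2435997) = 2 + (74238374057160541/118911822406)*(-2435997) = 2 - 180844456488120906394377/118911822406 = -180844456487883082749565/118911822406 ≈ -1.5208e+12)
(T(823, 1572) + J)*(203937 - 2409855) = ((1/2)*823*(1572 + 823) - 180844456487883082749565/118911822406)*(203937 - 2409855) = ((1/2)*823*2395 - 180844456487883082749565/118911822406)*(-2205918) = (1971085/2 - 180844456487883082749565/118911822406)*(-2205918) = -90422169647614174592155/59455911203*(-2205918) = 15343376278825058829844413330/4573531631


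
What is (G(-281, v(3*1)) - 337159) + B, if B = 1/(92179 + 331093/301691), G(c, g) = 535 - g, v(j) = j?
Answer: -9361565153375623/27809905782 ≈ -3.3663e+5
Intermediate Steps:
B = 301691/27809905782 (B = 1/(92179 + 331093*(1/301691)) = 1/(92179 + 331093/301691) = 1/(27809905782/301691) = 301691/27809905782 ≈ 1.0848e-5)
(G(-281, v(3*1)) - 337159) + B = ((535 - 3) - 337159) + 301691/27809905782 = (532 - 337159) + 301691/27809905782 = -336627 + 301691/27809905782 = -9361565153375623/27809905782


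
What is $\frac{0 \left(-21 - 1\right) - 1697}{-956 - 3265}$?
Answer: $\frac{1697}{4221} \approx 0.40204$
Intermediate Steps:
$\frac{0 \left(-21 - 1\right) - 1697}{-956 - 3265} = \frac{0 \left(-22\right) - 1697}{-4221} = \left(0 - 1697\right) \left(- \frac{1}{4221}\right) = \left(-1697\right) \left(- \frac{1}{4221}\right) = \frac{1697}{4221}$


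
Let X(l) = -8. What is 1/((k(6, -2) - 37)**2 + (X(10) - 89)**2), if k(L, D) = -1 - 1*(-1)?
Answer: 1/10778 ≈ 9.2782e-5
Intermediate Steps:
k(L, D) = 0 (k(L, D) = -1 + 1 = 0)
1/((k(6, -2) - 37)**2 + (X(10) - 89)**2) = 1/((0 - 37)**2 + (-8 - 89)**2) = 1/((-37)**2 + (-97)**2) = 1/(1369 + 9409) = 1/10778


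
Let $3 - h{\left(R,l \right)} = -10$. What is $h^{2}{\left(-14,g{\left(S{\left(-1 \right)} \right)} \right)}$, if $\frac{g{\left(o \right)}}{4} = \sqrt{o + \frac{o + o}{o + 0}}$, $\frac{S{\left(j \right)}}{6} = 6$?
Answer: $169$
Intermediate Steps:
$S{\left(j \right)} = 36$ ($S{\left(j \right)} = 6 \cdot 6 = 36$)
$g{\left(o \right)} = 4 \sqrt{2 + o}$ ($g{\left(o \right)} = 4 \sqrt{o + \frac{o + o}{o + 0}} = 4 \sqrt{o + \frac{2 o}{o}} = 4 \sqrt{o + 2} = 4 \sqrt{2 + o}$)
$h{\left(R,l \right)} = 13$ ($h{\left(R,l \right)} = 3 - -10 = 3 + 10 = 13$)
$h^{2}{\left(-14,g{\left(S{\left(-1 \right)} \right)} \right)} = 13^{2} = 169$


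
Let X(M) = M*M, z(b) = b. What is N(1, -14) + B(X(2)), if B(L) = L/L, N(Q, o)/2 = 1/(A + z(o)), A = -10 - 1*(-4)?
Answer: 9/10 ≈ 0.90000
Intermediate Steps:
A = -6 (A = -10 + 4 = -6)
N(Q, o) = 2/(-6 + o)
X(M) = M²
B(L) = 1
N(1, -14) + B(X(2)) = 2/(-6 - 14) + 1 = 2/(-20) + 1 = 2*(-1/20) + 1 = -⅒ + 1 = 9/10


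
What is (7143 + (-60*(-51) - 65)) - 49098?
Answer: -38960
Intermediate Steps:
(7143 + (-60*(-51) - 65)) - 49098 = (7143 + (3060 - 65)) - 49098 = (7143 + 2995) - 49098 = 10138 - 49098 = -38960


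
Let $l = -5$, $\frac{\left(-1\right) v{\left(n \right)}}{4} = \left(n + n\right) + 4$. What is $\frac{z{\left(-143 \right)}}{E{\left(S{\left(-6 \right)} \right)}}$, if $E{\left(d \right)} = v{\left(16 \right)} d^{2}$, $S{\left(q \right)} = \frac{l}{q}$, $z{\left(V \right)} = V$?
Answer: $\frac{143}{100} \approx 1.43$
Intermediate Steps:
$v{\left(n \right)} = -16 - 8 n$ ($v{\left(n \right)} = - 4 \left(\left(n + n\right) + 4\right) = - 4 \left(2 n + 4\right) = - 4 \left(4 + 2 n\right) = -16 - 8 n$)
$S{\left(q \right)} = - \frac{5}{q}$
$E{\left(d \right)} = - 144 d^{2}$ ($E{\left(d \right)} = \left(-16 - 128\right) d^{2} = - 144 d^{2}$)
$\frac{z{\left(-143 \right)}}{E{\left(S{\left(-6 \right)} \right)}} = - \frac{143}{\left(-144\right) \left(- \frac{5}{-6}\right)^{2}} = - \frac{143}{\left(-144\right) \left(\left(-5\right) \left(- \frac{1}{6}\right)\right)^{2}} = - \frac{143}{\left(-144\right) \left(\frac{5}{6}\right)^{2}} = - \frac{143}{\left(-144\right) \frac{25}{36}} = - \frac{143}{-100} = \left(-143\right) \left(- \frac{1}{100}\right) = \frac{143}{100}$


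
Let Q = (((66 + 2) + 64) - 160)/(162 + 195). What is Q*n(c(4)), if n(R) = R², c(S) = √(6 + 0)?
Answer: -8/17 ≈ -0.47059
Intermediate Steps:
Q = -4/51 (Q = ((68 + 64) - 160)/357 = (132 - 160)*(1/357) = -28*1/357 = -4/51 ≈ -0.078431)
c(S) = √6
Q*n(c(4)) = -4*(√6)²/51 = -4/51*6 = -8/17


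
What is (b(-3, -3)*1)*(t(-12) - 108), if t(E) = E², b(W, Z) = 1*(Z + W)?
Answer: -216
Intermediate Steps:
b(W, Z) = W + Z (b(W, Z) = 1*(W + Z) = W + Z)
(b(-3, -3)*1)*(t(-12) - 108) = ((-3 - 3)*1)*((-12)² - 108) = (-6*1)*(144 - 108) = -6*36 = -216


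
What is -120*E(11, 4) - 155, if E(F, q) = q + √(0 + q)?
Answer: -875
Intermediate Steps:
E(F, q) = q + √q
-120*E(11, 4) - 155 = -120*(4 + √4) - 155 = -120*(4 + 2) - 155 = -120*6 - 155 = -720 - 155 = -875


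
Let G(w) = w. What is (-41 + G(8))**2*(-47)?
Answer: -51183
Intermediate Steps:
(-41 + G(8))**2*(-47) = (-41 + 8)**2*(-47) = (-33)**2*(-47) = 1089*(-47) = -51183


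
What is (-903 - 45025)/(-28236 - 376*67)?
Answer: 11482/13357 ≈ 0.85962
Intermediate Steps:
(-903 - 45025)/(-28236 - 376*67) = -45928/(-28236 - 25192) = -45928/(-53428) = -45928*(-1/53428) = 11482/13357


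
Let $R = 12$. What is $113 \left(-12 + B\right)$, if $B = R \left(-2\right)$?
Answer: $-4068$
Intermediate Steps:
$B = -24$ ($B = 12 \left(-2\right) = -24$)
$113 \left(-12 + B\right) = 113 \left(-12 - 24\right) = 113 \left(-36\right) = -4068$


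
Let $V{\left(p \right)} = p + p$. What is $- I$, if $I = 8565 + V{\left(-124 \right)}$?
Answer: $-8317$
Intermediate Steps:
$V{\left(p \right)} = 2 p$
$I = 8317$ ($I = 8565 + 2 \left(-124\right) = 8565 - 248 = 8317$)
$- I = \left(-1\right) 8317 = -8317$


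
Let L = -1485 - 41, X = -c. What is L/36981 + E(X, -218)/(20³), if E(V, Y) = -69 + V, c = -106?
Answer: -1548529/42264000 ≈ -0.036639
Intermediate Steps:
X = 106 (X = -1*(-106) = 106)
L = -1526
L/36981 + E(X, -218)/(20³) = -1526/36981 + (-69 + 106)/(20³) = -1526*1/36981 + 37/8000 = -218/5283 + 37*(1/8000) = -218/5283 + 37/8000 = -1548529/42264000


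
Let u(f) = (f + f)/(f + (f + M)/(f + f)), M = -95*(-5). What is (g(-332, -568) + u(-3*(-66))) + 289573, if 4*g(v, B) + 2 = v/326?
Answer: 3732670587364/12890203 ≈ 2.8957e+5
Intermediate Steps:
M = 475
g(v, B) = -½ + v/1304 (g(v, B) = -½ + (v/326)/4 = -½ + v/1304)
u(f) = 2*f/(f + (475 + f)/(2*f)) (u(f) = (f + f)/(f + (f + 475)/(f + f)) = (2*f)/(f + (475 + f)/((2*f))) = (2*f)/(f + (475 + f)*(1/(2*f))) = (2*f)/(f + (475 + f)/(2*f)) = 2*f/(f + (475 + f)/(2*f)))
(g(-332, -568) + u(-3*(-66))) + 289573 = ((-½ + (1/1304)*(-332)) + 4*(-3*(-66))²/(475 - 3*(-66) + 2*(-3*(-66))²)) + 289573 = ((-½ - 83/326) + 4*198²/(475 + 198 + 2*198²)) + 289573 = (-123/163 + 4*39204/(475 + 198 + 2*39204)) + 289573 = (-123/163 + 4*39204/(475 + 198 + 78408)) + 289573 = (-123/163 + 4*39204/79081) + 289573 = (-123/163 + 4*39204*(1/79081)) + 289573 = (-123/163 + 156816/79081) + 289573 = 15834045/12890203 + 289573 = 3732670587364/12890203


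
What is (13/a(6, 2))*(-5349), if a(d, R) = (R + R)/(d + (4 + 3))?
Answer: -903981/4 ≈ -2.2600e+5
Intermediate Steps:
a(d, R) = 2*R/(7 + d) (a(d, R) = (2*R)/(d + 7) = (2*R)/(7 + d) = 2*R/(7 + d))
(13/a(6, 2))*(-5349) = (13/((2*2/(7 + 6))))*(-5349) = (13/((2*2/13)))*(-5349) = (13/((2*2*(1/13))))*(-5349) = (13/(4/13))*(-5349) = (13*(13/4))*(-5349) = (169/4)*(-5349) = -903981/4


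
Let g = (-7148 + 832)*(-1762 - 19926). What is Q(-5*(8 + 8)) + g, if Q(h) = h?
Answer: 136981328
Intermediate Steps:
g = 136981408 (g = -6316*(-21688) = 136981408)
Q(-5*(8 + 8)) + g = -5*(8 + 8) + 136981408 = -5*16 + 136981408 = -80 + 136981408 = 136981328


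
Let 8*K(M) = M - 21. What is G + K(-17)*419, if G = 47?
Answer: -7773/4 ≈ -1943.3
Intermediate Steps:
K(M) = -21/8 + M/8 (K(M) = (M - 21)/8 = (-21 + M)/8 = -21/8 + M/8)
G + K(-17)*419 = 47 + (-21/8 + (⅛)*(-17))*419 = 47 + (-21/8 - 17/8)*419 = 47 - 19/4*419 = 47 - 7961/4 = -7773/4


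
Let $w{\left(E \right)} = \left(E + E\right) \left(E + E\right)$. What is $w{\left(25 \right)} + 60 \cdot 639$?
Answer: $40840$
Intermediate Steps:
$w{\left(E \right)} = 4 E^{2}$ ($w{\left(E \right)} = 2 E 2 E = 4 E^{2}$)
$w{\left(25 \right)} + 60 \cdot 639 = 4 \cdot 25^{2} + 60 \cdot 639 = 4 \cdot 625 + 38340 = 2500 + 38340 = 40840$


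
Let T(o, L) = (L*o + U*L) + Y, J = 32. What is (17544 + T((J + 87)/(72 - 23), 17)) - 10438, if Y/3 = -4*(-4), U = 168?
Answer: 70359/7 ≈ 10051.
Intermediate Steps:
Y = 48 (Y = 3*(-4*(-4)) = 3*16 = 48)
T(o, L) = 48 + 168*L + L*o (T(o, L) = (L*o + 168*L) + 48 = (168*L + L*o) + 48 = 48 + 168*L + L*o)
(17544 + T((J + 87)/(72 - 23), 17)) - 10438 = (17544 + (48 + 168*17 + 17*((32 + 87)/(72 - 23)))) - 10438 = (17544 + (48 + 2856 + 17*(119/49))) - 10438 = (17544 + (48 + 2856 + 17*(119*(1/49)))) - 10438 = (17544 + (48 + 2856 + 17*(17/7))) - 10438 = (17544 + (48 + 2856 + 289/7)) - 10438 = (17544 + 20617/7) - 10438 = 143425/7 - 10438 = 70359/7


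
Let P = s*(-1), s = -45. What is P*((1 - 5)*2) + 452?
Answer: 92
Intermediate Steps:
P = 45 (P = -45*(-1) = 45)
P*((1 - 5)*2) + 452 = 45*((1 - 5)*2) + 452 = 45*(-4*2) + 452 = 45*(-8) + 452 = -360 + 452 = 92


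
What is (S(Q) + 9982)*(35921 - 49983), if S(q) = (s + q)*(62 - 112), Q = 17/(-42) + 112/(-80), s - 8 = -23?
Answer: -3195828554/21 ≈ -1.5218e+8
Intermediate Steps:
s = -15 (s = 8 - 23 = -15)
Q = -379/210 (Q = 17*(-1/42) + 112*(-1/80) = -17/42 - 7/5 = -379/210 ≈ -1.8048)
S(q) = 750 - 50*q (S(q) = (-15 + q)*(62 - 112) = (-15 + q)*(-50) = 750 - 50*q)
(S(Q) + 9982)*(35921 - 49983) = ((750 - 50*(-379/210)) + 9982)*(35921 - 49983) = ((750 + 1895/21) + 9982)*(-14062) = (17645/21 + 9982)*(-14062) = (227267/21)*(-14062) = -3195828554/21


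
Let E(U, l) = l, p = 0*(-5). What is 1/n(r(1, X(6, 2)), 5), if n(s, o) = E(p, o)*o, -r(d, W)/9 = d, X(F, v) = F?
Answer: 1/25 ≈ 0.040000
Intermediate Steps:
p = 0
r(d, W) = -9*d
n(s, o) = o² (n(s, o) = o*o = o²)
1/n(r(1, X(6, 2)), 5) = 1/(5²) = 1/25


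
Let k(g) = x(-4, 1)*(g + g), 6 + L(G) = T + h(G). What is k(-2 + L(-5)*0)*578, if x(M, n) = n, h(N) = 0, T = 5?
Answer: -2312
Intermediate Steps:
L(G) = -1 (L(G) = -6 + (5 + 0) = -6 + 5 = -1)
k(g) = 2*g (k(g) = 1*(g + g) = 1*(2*g) = 2*g)
k(-2 + L(-5)*0)*578 = (2*(-2 - 1*0))*578 = (2*(-2 + 0))*578 = (2*(-2))*578 = -4*578 = -2312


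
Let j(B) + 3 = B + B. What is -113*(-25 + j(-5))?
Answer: 4294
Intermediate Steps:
j(B) = -3 + 2*B (j(B) = -3 + (B + B) = -3 + 2*B)
-113*(-25 + j(-5)) = -113*(-25 + (-3 + 2*(-5))) = -113*(-25 + (-3 - 10)) = -113*(-25 - 13) = -113*(-38) = 4294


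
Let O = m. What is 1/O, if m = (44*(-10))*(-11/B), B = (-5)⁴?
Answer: 125/968 ≈ 0.12913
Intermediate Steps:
B = 625
m = 968/125 (m = (44*(-10))*(-11/625) = -(-4840)/625 = -440*(-11/625) = 968/125 ≈ 7.7440)
O = 968/125 ≈ 7.7440
1/O = 1/(968/125) = 125/968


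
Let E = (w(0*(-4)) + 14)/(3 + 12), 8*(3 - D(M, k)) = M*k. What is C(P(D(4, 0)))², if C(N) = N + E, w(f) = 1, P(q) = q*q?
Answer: 100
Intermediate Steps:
D(M, k) = 3 - M*k/8
P(q) = q²
E = 1 (E = (1 + 14)/(3 + 12) = 15/15 = 15*(1/15) = 1)
C(N) = 1 + N (C(N) = N + 1 = 1 + N)
C(P(D(4, 0)))² = (1 + (3 - ⅛*4*0)²)² = (1 + (3 + 0)²)² = (1 + 3²)² = (1 + 9)² = 10² = 100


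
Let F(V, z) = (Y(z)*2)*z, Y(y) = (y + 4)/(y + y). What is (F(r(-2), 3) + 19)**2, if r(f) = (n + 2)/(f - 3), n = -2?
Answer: 676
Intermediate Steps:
Y(y) = (4 + y)/(2*y) (Y(y) = (4 + y)/((2*y)) = (4 + y)*(1/(2*y)) = (4 + y)/(2*y))
r(f) = 0 (r(f) = (-2 + 2)/(f - 3) = 0/(-3 + f) = 0)
F(V, z) = 4 + z (F(V, z) = (((4 + z)/(2*z))*2)*z = ((4 + z)/z)*z = 4 + z)
(F(r(-2), 3) + 19)**2 = ((4 + 3) + 19)**2 = (7 + 19)**2 = 26**2 = 676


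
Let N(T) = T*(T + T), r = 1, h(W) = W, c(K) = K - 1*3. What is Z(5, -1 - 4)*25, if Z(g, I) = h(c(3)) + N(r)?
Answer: 50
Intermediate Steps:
c(K) = -3 + K (c(K) = K - 3 = -3 + K)
N(T) = 2*T**2 (N(T) = T*(2*T) = 2*T**2)
Z(g, I) = 2 (Z(g, I) = (-3 + 3) + 2*1**2 = 0 + 2*1 = 0 + 2 = 2)
Z(5, -1 - 4)*25 = 2*25 = 50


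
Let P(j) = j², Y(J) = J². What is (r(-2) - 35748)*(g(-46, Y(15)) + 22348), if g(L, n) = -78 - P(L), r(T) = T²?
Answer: -720384576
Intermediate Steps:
g(L, n) = -78 - L²
(r(-2) - 35748)*(g(-46, Y(15)) + 22348) = ((-2)² - 35748)*((-78 - 1*(-46)²) + 22348) = (4 - 35748)*((-78 - 1*2116) + 22348) = -35744*((-78 - 2116) + 22348) = -35744*(-2194 + 22348) = -35744*20154 = -720384576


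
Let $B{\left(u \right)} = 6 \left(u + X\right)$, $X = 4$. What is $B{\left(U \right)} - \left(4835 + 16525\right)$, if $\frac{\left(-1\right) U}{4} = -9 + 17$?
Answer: $-21528$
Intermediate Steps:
$U = -32$ ($U = - 4 \left(-9 + 17\right) = \left(-4\right) 8 = -32$)
$B{\left(u \right)} = 24 + 6 u$ ($B{\left(u \right)} = 6 \left(u + 4\right) = 6 \left(4 + u\right) = 24 + 6 u$)
$B{\left(U \right)} - \left(4835 + 16525\right) = \left(24 + 6 \left(-32\right)\right) - \left(4835 + 16525\right) = \left(24 - 192\right) - 21360 = -168 - 21360 = -21528$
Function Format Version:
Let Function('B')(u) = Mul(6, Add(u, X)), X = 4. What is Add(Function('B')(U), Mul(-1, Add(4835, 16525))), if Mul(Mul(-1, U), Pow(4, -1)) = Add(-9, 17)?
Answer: -21528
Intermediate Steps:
U = -32 (U = Mul(-4, Add(-9, 17)) = Mul(-4, 8) = -32)
Function('B')(u) = Add(24, Mul(6, u)) (Function('B')(u) = Mul(6, Add(u, 4)) = Mul(6, Add(4, u)) = Add(24, Mul(6, u)))
Add(Function('B')(U), Mul(-1, Add(4835, 16525))) = Add(Add(24, Mul(6, -32)), Mul(-1, Add(4835, 16525))) = Add(Add(24, -192), Mul(-1, 21360)) = Add(-168, -21360) = -21528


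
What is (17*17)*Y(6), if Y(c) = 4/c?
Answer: 578/3 ≈ 192.67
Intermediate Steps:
(17*17)*Y(6) = (17*17)*(4/6) = 289*(4*(⅙)) = 289*(⅔) = 578/3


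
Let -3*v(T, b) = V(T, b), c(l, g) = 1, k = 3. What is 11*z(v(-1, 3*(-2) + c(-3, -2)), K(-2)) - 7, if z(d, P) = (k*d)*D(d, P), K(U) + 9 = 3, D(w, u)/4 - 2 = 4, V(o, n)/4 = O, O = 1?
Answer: -1063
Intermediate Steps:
V(o, n) = 4 (V(o, n) = 4*1 = 4)
D(w, u) = 24 (D(w, u) = 8 + 4*4 = 8 + 16 = 24)
v(T, b) = -4/3 (v(T, b) = -1/3*4 = -4/3)
K(U) = -6 (K(U) = -9 + 3 = -6)
z(d, P) = 72*d (z(d, P) = (3*d)*24 = 72*d)
11*z(v(-1, 3*(-2) + c(-3, -2)), K(-2)) - 7 = 11*(72*(-4/3)) - 7 = 11*(-96) - 7 = -1056 - 7 = -1063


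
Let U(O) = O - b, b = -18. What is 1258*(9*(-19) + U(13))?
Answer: -176120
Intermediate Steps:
U(O) = 18 + O (U(O) = O - 1*(-18) = O + 18 = 18 + O)
1258*(9*(-19) + U(13)) = 1258*(9*(-19) + (18 + 13)) = 1258*(-171 + 31) = 1258*(-140) = -176120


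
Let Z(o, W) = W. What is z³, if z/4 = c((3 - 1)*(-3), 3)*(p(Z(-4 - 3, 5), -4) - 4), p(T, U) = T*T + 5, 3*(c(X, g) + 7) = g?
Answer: -242970624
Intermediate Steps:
c(X, g) = -7 + g/3
p(T, U) = 5 + T² (p(T, U) = T² + 5 = 5 + T²)
z = -624 (z = 4*((-7 + (⅓)*3)*((5 + 5²) - 4)) = 4*((-7 + 1)*((5 + 25) - 4)) = 4*(-6*(30 - 4)) = 4*(-6*26) = 4*(-156) = -624)
z³ = (-624)³ = -242970624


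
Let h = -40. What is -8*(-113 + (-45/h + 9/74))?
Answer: 33079/37 ≈ 894.03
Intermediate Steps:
-8*(-113 + (-45/h + 9/74)) = -8*(-113 + (-45/(-40) + 9/74)) = -8*(-113 + (-45*(-1/40) + 9*(1/74))) = -8*(-113 + (9/8 + 9/74)) = -8*(-113 + 369/296) = -8*(-33079/296) = 33079/37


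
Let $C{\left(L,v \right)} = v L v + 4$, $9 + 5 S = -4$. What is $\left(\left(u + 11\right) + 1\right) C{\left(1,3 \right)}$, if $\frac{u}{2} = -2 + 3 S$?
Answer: $- \frac{494}{5} \approx -98.8$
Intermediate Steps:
$S = - \frac{13}{5}$ ($S = - \frac{9}{5} + \frac{1}{5} \left(-4\right) = - \frac{9}{5} - \frac{4}{5} = - \frac{13}{5} \approx -2.6$)
$u = - \frac{98}{5}$ ($u = 2 \left(-2 + 3 \left(- \frac{13}{5}\right)\right) = 2 \left(-2 - \frac{39}{5}\right) = 2 \left(- \frac{49}{5}\right) = - \frac{98}{5} \approx -19.6$)
$C{\left(L,v \right)} = 4 + L v^{2}$ ($C{\left(L,v \right)} = L v v + 4 = L v^{2} + 4 = 4 + L v^{2}$)
$\left(\left(u + 11\right) + 1\right) C{\left(1,3 \right)} = \left(\left(- \frac{98}{5} + 11\right) + 1\right) \left(4 + 1 \cdot 3^{2}\right) = \left(- \frac{43}{5} + 1\right) \left(4 + 1 \cdot 9\right) = - \frac{38 \left(4 + 9\right)}{5} = \left(- \frac{38}{5}\right) 13 = - \frac{494}{5}$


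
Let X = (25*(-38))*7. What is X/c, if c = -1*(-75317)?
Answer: -6650/75317 ≈ -0.088293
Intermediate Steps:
X = -6650 (X = -950*7 = -6650)
c = 75317
X/c = -6650/75317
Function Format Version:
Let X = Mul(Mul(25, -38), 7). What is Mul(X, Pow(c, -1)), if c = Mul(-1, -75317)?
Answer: Rational(-6650, 75317) ≈ -0.088293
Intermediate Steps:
X = -6650 (X = Mul(-950, 7) = -6650)
c = 75317
Mul(X, Pow(c, -1)) = Mul(-6650, Pow(75317, -1)) = Mul(-6650, Rational(1, 75317)) = Rational(-6650, 75317)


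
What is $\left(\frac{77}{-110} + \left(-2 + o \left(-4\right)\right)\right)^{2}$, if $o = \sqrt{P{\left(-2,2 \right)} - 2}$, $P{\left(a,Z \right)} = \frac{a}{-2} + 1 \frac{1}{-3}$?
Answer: $- \frac{4213}{300} + \frac{72 i \sqrt{3}}{5} \approx -14.043 + 24.942 i$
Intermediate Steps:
$P{\left(a,Z \right)} = - \frac{1}{3} - \frac{a}{2}$ ($P{\left(a,Z \right)} = a \left(- \frac{1}{2}\right) + 1 \left(- \frac{1}{3}\right) = - \frac{a}{2} - \frac{1}{3} = - \frac{1}{3} - \frac{a}{2}$)
$o = \frac{2 i \sqrt{3}}{3}$ ($o = \sqrt{\left(- \frac{1}{3} - -1\right) - 2} = \sqrt{\left(- \frac{1}{3} + 1\right) - 2} = \sqrt{\frac{2}{3} - 2} = \sqrt{- \frac{4}{3}} = \frac{2 i \sqrt{3}}{3} \approx 1.1547 i$)
$\left(\frac{77}{-110} + \left(-2 + o \left(-4\right)\right)\right)^{2} = \left(\frac{77}{-110} - \left(2 - \frac{2 i \sqrt{3}}{3} \left(-4\right)\right)\right)^{2} = \left(77 \left(- \frac{1}{110}\right) - \left(2 + \frac{8 i \sqrt{3}}{3}\right)\right)^{2} = \left(- \frac{7}{10} - \left(2 + \frac{8 i \sqrt{3}}{3}\right)\right)^{2} = \left(- \frac{27}{10} - \frac{8 i \sqrt{3}}{3}\right)^{2}$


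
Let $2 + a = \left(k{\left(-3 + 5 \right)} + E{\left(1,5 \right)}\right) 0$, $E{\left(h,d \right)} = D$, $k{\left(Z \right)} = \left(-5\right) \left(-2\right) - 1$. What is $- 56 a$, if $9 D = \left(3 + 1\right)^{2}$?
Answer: $112$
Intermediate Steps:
$k{\left(Z \right)} = 9$ ($k{\left(Z \right)} = 10 - 1 = 9$)
$D = \frac{16}{9}$ ($D = \frac{\left(3 + 1\right)^{2}}{9} = \frac{4^{2}}{9} = \frac{1}{9} \cdot 16 = \frac{16}{9} \approx 1.7778$)
$E{\left(h,d \right)} = \frac{16}{9}$
$a = -2$ ($a = -2 + \left(9 + \frac{16}{9}\right) 0 = -2 + \frac{97}{9} \cdot 0 = -2 + 0 = -2$)
$- 56 a = \left(-56\right) \left(-2\right) = 112$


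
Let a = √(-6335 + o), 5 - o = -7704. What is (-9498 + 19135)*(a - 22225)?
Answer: -214182325 + 9637*√1374 ≈ -2.1383e+8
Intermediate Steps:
o = 7709 (o = 5 - 1*(-7704) = 5 + 7704 = 7709)
a = √1374 (a = √(-6335 + 7709) = √1374 ≈ 37.068)
(-9498 + 19135)*(a - 22225) = (-9498 + 19135)*(√1374 - 22225) = 9637*(-22225 + √1374) = -214182325 + 9637*√1374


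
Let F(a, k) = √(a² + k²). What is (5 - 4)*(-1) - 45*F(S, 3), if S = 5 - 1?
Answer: -226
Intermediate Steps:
S = 4
(5 - 4)*(-1) - 45*F(S, 3) = (5 - 4)*(-1) - 45*√(4² + 3²) = 1*(-1) - 45*√(16 + 9) = -1 - 45*√25 = -1 - 45*5 = -1 - 225 = -226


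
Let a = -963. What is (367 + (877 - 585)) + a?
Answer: -304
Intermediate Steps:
(367 + (877 - 585)) + a = (367 + (877 - 585)) - 963 = (367 + 292) - 963 = 659 - 963 = -304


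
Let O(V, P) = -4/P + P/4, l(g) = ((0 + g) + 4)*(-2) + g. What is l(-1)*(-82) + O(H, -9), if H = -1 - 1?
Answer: 20599/36 ≈ 572.19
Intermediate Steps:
l(g) = -8 - g (l(g) = (g + 4)*(-2) + g = (4 + g)*(-2) + g = (-8 - 2*g) + g = -8 - g)
H = -2
O(V, P) = -4/P + P/4 (O(V, P) = -4/P + P*(1/4) = -4/P + P/4)
l(-1)*(-82) + O(H, -9) = (-8 - 1*(-1))*(-82) + (-4/(-9) + (1/4)*(-9)) = (-8 + 1)*(-82) + (-4*(-1/9) - 9/4) = -7*(-82) + (4/9 - 9/4) = 574 - 65/36 = 20599/36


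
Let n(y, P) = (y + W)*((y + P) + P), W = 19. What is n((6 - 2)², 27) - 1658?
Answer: 792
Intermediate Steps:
n(y, P) = (19 + y)*(y + 2*P) (n(y, P) = (y + 19)*((y + P) + P) = (19 + y)*((P + y) + P) = (19 + y)*(y + 2*P))
n((6 - 2)², 27) - 1658 = (((6 - 2)²)² + 19*(6 - 2)² + 38*27 + 2*27*(6 - 2)²) - 1658 = ((4²)² + 19*4² + 1026 + 2*27*4²) - 1658 = (16² + 19*16 + 1026 + 2*27*16) - 1658 = (256 + 304 + 1026 + 864) - 1658 = 2450 - 1658 = 792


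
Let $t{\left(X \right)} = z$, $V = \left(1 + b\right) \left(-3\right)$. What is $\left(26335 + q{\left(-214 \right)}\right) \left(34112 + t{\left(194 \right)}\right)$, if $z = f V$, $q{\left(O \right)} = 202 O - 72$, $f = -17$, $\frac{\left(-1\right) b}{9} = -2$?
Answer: $-595149165$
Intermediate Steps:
$b = 18$ ($b = \left(-9\right) \left(-2\right) = 18$)
$V = -57$ ($V = \left(1 + 18\right) \left(-3\right) = 19 \left(-3\right) = -57$)
$q{\left(O \right)} = -72 + 202 O$
$z = 969$ ($z = \left(-17\right) \left(-57\right) = 969$)
$t{\left(X \right)} = 969$
$\left(26335 + q{\left(-214 \right)}\right) \left(34112 + t{\left(194 \right)}\right) = \left(26335 + \left(-72 + 202 \left(-214\right)\right)\right) \left(34112 + 969\right) = \left(26335 - 43300\right) 35081 = \left(-16965\right) 35081 = -595149165$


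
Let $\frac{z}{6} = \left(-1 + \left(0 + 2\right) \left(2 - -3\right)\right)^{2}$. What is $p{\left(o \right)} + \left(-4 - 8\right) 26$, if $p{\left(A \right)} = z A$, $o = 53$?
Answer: $25446$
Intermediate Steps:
$z = 486$ ($z = 6 \left(-1 + \left(0 + 2\right) \left(2 - -3\right)\right)^{2} = 6 \left(-1 + 2 \left(2 + \left(-1 + 4\right)\right)\right)^{2} = 6 \left(-1 + 2 \left(2 + 3\right)\right)^{2} = 6 \left(-1 + 2 \cdot 5\right)^{2} = 6 \left(-1 + 10\right)^{2} = 6 \cdot 9^{2} = 6 \cdot 81 = 486$)
$p{\left(A \right)} = 486 A$
$p{\left(o \right)} + \left(-4 - 8\right) 26 = 486 \cdot 53 + \left(-4 - 8\right) 26 = 25758 - 312 = 25446$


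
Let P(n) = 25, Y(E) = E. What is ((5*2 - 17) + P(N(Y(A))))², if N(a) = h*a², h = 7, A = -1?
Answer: 324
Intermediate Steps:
N(a) = 7*a²
((5*2 - 17) + P(N(Y(A))))² = ((5*2 - 17) + 25)² = ((10 - 17) + 25)² = (-7 + 25)² = 18² = 324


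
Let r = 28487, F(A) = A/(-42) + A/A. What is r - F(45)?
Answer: 398819/14 ≈ 28487.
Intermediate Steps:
F(A) = 1 - A/42 (F(A) = A*(-1/42) + 1 = -A/42 + 1 = 1 - A/42)
r - F(45) = 28487 - (1 - 1/42*45) = 28487 - (1 - 15/14) = 28487 - 1*(-1/14) = 28487 + 1/14 = 398819/14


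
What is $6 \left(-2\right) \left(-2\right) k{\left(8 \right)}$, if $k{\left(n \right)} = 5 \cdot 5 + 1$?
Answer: $624$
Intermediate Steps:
$k{\left(n \right)} = 26$ ($k{\left(n \right)} = 25 + 1 = 26$)
$6 \left(-2\right) \left(-2\right) k{\left(8 \right)} = 6 \left(-2\right) \left(-2\right) 26 = \left(-12\right) \left(-2\right) 26 = 24 \cdot 26 = 624$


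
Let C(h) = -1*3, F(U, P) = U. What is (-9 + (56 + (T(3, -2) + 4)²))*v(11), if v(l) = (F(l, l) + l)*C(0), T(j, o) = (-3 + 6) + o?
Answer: -4752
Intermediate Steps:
T(j, o) = 3 + o
C(h) = -3
v(l) = -6*l (v(l) = (l + l)*(-3) = (2*l)*(-3) = -6*l)
(-9 + (56 + (T(3, -2) + 4)²))*v(11) = (-9 + (56 + ((3 - 2) + 4)²))*(-6*11) = (-9 + (56 + (1 + 4)²))*(-66) = (-9 + (56 + 5²))*(-66) = (-9 + (56 + 25))*(-66) = (-9 + 81)*(-66) = 72*(-66) = -4752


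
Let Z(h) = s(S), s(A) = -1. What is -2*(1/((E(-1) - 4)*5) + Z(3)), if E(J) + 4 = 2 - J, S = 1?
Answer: 52/25 ≈ 2.0800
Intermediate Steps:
E(J) = -2 - J (E(J) = -4 + (2 - J) = -2 - J)
Z(h) = -1
-2*(1/((E(-1) - 4)*5) + Z(3)) = -2*(1/(((-2 - 1*(-1)) - 4)*5) - 1) = -2*(1/(((-2 + 1) - 4)*5) - 1) = -2*(1/((-1 - 4)*5) - 1) = -2*(1/(-5*5) - 1) = -2*(1/(-25) - 1) = -2*(-1/25 - 1) = -2*(-26/25) = 52/25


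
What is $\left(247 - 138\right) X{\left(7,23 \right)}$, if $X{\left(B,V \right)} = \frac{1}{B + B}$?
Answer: $\frac{109}{14} \approx 7.7857$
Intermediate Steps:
$X{\left(B,V \right)} = \frac{1}{2 B}$
$\left(247 - 138\right) X{\left(7,23 \right)} = \left(247 - 138\right) \frac{1}{2 \cdot 7} = 109 \cdot \frac{1}{2} \cdot \frac{1}{7} = 109 \cdot \frac{1}{14} = \frac{109}{14}$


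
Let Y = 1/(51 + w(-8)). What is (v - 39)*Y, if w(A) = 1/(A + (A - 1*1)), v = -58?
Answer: -1649/866 ≈ -1.9042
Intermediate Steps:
w(A) = 1/(-1 + 2*A) (w(A) = 1/(A + (A - 1)) = 1/(A + (-1 + A)) = 1/(-1 + 2*A))
Y = 17/866 (Y = 1/(51 + 1/(-1 + 2*(-8))) = 1/(51 + 1/(-1 - 16)) = 1/(51 + 1/(-17)) = 1/(51 - 1/17) = 1/(866/17) = 17/866 ≈ 0.019630)
(v - 39)*Y = (-58 - 39)*(17/866) = -97*17/866 = -1649/866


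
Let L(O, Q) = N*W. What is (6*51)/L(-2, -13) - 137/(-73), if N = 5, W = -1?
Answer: -21653/365 ≈ -59.323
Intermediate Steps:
L(O, Q) = -5 (L(O, Q) = 5*(-1) = -5)
(6*51)/L(-2, -13) - 137/(-73) = (6*51)/(-5) - 137/(-73) = 306*(-⅕) - 137*(-1/73) = -306/5 + 137/73 = -21653/365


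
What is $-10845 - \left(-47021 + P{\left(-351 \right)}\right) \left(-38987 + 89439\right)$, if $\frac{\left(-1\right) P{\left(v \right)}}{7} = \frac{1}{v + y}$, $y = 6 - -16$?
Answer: $\frac{111497703957}{47} \approx 2.3723 \cdot 10^{9}$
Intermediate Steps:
$y = 22$ ($y = 6 + 16 = 22$)
$P{\left(v \right)} = - \frac{7}{22 + v}$ ($P{\left(v \right)} = - \frac{7}{v + 22} = - \frac{7}{22 + v}$)
$-10845 - \left(-47021 + P{\left(-351 \right)}\right) \left(-38987 + 89439\right) = -10845 - \left(-47021 - \frac{7}{22 - 351}\right) \left(-38987 + 89439\right) = -10845 - \left(-47021 - \frac{7}{-329}\right) 50452 = -10845 - \left(-47021 - - \frac{1}{47}\right) 50452 = -10845 - \left(-47021 + \frac{1}{47}\right) 50452 = -10845 - \left(- \frac{2209986}{47}\right) 50452 = -10845 - - \frac{111498213672}{47} = -10845 + \frac{111498213672}{47} = \frac{111497703957}{47}$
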